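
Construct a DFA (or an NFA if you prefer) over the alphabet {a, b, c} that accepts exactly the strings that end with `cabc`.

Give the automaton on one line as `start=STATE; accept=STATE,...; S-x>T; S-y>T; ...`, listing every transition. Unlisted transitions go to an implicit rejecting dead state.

start=S0; accept=S4; S0-a>S0; S0-b>S0; S0-c>S1; S1-a>S2; S1-b>S0; S1-c>S1; S2-a>S0; S2-b>S3; S2-c>S1; S3-a>S0; S3-b>S0; S3-c>S4; S4-a>S2; S4-b>S0; S4-c>S1

Remember how much of `cabc` the current input suffix matches. State S0 means no match yet; S1 means the last symbol is `c`; S2 means the last 2 symbols are `ca`; S3 means the last 3 symbols are `cab`; S4 means the last 4 symbols are `cabc`. Only S4 accepts. On a mismatch, fall back to the longest proper suffix that is still a prefix of `cabc`.
A 5-state machine:
        a   b   c  
>  S0   S0  S0  S1 
   S1   S2  S0  S1 
   S2   S0  S3  S1 
   S3   S0  S0  S4 
 * S4   S2  S0  S1 
(> = start, * = accepting)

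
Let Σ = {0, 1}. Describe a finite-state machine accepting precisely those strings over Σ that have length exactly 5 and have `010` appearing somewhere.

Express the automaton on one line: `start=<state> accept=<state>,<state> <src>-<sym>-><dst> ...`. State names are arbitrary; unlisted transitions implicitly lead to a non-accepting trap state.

Build one automaton per condition and run them in lockstep. One (7 states) tracks the input length, saturating at 6; the other (4 states) tracks whether and how much of `010` has been seen. Each combined state is a pair, one component from each; accept when both components accept.
A 22-state machine:
       0  1 
>  A   B  C 
   B   D  E 
   C   D  F 
   D   G  H 
   E   I  J 
   F   G  J 
   G   K  L 
   H   M  N 
   I   M  M 
   J   K  N 
   K   O  P 
   L   Q  R 
   M   Q  Q 
   N   O  R 
   O   S  T 
   P   U  V 
 * Q   U  U 
   R   S  V 
   S   S  T 
   T   U  V 
   U   U  U 
   V   S  V 
(> = start, * = accepting)

start=A accept=Q A-0->B A-1->C B-0->D B-1->E C-0->D C-1->F D-0->G D-1->H E-0->I E-1->J F-0->G F-1->J G-0->K G-1->L H-0->M H-1->N I-0->M I-1->M J-0->K J-1->N K-0->O K-1->P L-0->Q L-1->R M-0->Q M-1->Q N-0->O N-1->R O-0->S O-1->T P-0->U P-1->V Q-0->U Q-1->U R-0->S R-1->V S-0->S S-1->T T-0->U T-1->V U-0->U U-1->U V-0->S V-1->V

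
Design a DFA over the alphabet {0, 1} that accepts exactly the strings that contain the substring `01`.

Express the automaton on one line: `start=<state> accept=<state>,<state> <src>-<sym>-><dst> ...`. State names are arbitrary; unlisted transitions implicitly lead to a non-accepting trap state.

States A..B record the length of the longest prefix of `01` that matches the current input suffix. Reaching C means `01` has been seen, and we stay there forever. Accept from C.
With 3 states:
       0  1 
>  A   B  A 
   B   B  C 
 * C   C  C 
(> = start, * = accepting)

start=A accept=C A-0->B A-1->A B-0->B B-1->C C-0->C C-1->C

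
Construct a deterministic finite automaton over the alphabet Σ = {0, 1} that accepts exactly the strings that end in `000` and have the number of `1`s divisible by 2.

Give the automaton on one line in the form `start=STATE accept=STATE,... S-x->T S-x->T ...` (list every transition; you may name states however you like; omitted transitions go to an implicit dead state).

start=q0 accept=q4 q0-0->q1 q0-1->q2 q1-0->q3 q1-1->q2 q2-0->q2 q2-1->q0 q3-0->q4 q3-1->q2 q4-0->q4 q4-1->q2

Build one automaton per condition and run them in lockstep. One (4 states) tracks how much of the suffix `000` has currently been matched; the other (2 states) tracks the count of `1`s modulo 2. Each combined state is a pair, one component from each; accept when both components accept. After merging equivalent states the machine shrinks.
A 5-state machine:
        0   1  
>  q0   q1  q2 
   q1   q3  q2 
   q2   q2  q0 
   q3   q4  q2 
 * q4   q4  q2 
(> = start, * = accepting)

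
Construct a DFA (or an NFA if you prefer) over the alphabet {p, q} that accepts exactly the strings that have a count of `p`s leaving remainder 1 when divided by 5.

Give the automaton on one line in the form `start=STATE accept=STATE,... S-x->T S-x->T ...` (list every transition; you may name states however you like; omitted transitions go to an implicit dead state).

The only thing that matters is how many `p`s have appeared, reduced mod 5. Use one state per residue: A for 0, …, E for 4. Reading `p` moves to the next residue; anything else stays put. B is accepting.
5 states suffice.
       p  q 
>  A   B  A 
 * B   C  B 
   C   D  C 
   D   E  D 
   E   A  E 
(> = start, * = accepting)

start=A accept=B A-p->B A-q->A B-p->C B-q->B C-p->D C-q->C D-p->E D-q->D E-p->A E-q->E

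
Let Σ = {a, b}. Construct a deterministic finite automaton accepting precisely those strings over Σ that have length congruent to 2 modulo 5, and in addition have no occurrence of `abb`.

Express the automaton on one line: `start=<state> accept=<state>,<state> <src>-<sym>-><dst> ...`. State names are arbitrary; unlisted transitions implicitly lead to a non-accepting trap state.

start=S0 accept=S3,S4,S5 S0-a->S1 S0-b->S2 S1-a->S3 S1-b->S4 S2-a->S3 S2-b->S5 S3-a->S6 S3-b->S7 S4-a->S6 S4-b->S8 S5-a->S6 S5-b->S9 S6-a->S10 S6-b->S11 S7-a->S10 S7-b->S8 S8-a->S8 S8-b->S8 S9-a->S10 S9-b->S12 S10-a->S13 S10-b->S14 S11-a->S13 S11-b->S8 S12-a->S13 S12-b->S0 S13-a->S1 S13-b->S15 S14-a->S1 S14-b->S8 S15-a->S3 S15-b->S8

Run two small machines in parallel and take their product. One (5 states) tracks the input length modulo 5; the other (4 states) tracks partial matches of the forbidden pattern `abb`. Each combined state is a pair, one component from each; accept when both components accept. Minimizing collapses redundant product states.
16 states suffice.
          a    b  
>  S0     S1   S2 
   S1     S3   S4 
   S2     S3   S5 
 * S3     S6   S7 
 * S4     S6   S8 
 * S5     S6   S9 
   S6    S10  S11 
   S7    S10   S8 
   S8     S8   S8 
   S9    S10  S12 
   S10   S13  S14 
   S11   S13   S8 
   S12   S13   S0 
   S13    S1  S15 
   S14    S1   S8 
   S15    S3   S8 
(> = start, * = accepting)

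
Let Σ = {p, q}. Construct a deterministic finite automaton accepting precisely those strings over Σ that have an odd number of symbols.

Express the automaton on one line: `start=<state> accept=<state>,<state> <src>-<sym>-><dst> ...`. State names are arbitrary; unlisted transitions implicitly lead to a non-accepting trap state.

Count input length modulo 2: every symbol advances one step around the cycle A → B → A. Accept at B.
With 2 states:
       p  q 
>  A   B  B 
 * B   A  A 
(> = start, * = accepting)

start=A accept=B A-p->B A-q->B B-p->A B-q->A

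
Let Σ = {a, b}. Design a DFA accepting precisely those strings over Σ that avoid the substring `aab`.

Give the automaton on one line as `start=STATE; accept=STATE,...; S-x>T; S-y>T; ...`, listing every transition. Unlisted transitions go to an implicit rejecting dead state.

start=s0; accept=s0,s1,s2; s0-a>s1; s0-b>s0; s1-a>s2; s1-b>s0; s2-a>s2; s2-b>s3; s3-a>s3; s3-b>s3

Track partial matches of the forbidden pattern `aab`. State s3 is a dead state reached once `aab` has occurred; every other state accepts. s0 means no part of `aab` is currently matched.
        a   b  
>* s0   s1  s0 
 * s1   s2  s0 
 * s2   s2  s3 
   s3   s3  s3 
(> = start, * = accepting)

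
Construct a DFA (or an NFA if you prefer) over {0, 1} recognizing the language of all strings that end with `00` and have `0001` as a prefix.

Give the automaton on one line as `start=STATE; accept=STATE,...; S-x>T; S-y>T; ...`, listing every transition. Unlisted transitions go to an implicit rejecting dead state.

Handle the two conditions separately and then intersect. One (3 states) tracks how much of the suffix `00` has currently been matched; the other (6 states) tracks whether the input so far still matches the prefix `0001`. Each combined state is a pair, one component from each; accept when both components accept.
A 10-state machine:
        0   1  
>  S0   S1  S2 
   S1   S3  S2 
   S2   S4  S2 
   S3   S5  S2 
   S4   S6  S2 
   S5   S6  S7 
   S6   S6  S2 
   S7   S8  S7 
   S8   S9  S7 
 * S9   S9  S7 
(> = start, * = accepting)

start=S0; accept=S9; S0-0>S1; S0-1>S2; S1-0>S3; S1-1>S2; S2-0>S4; S2-1>S2; S3-0>S5; S3-1>S2; S4-0>S6; S4-1>S2; S5-0>S6; S5-1>S7; S6-0>S6; S6-1>S2; S7-0>S8; S7-1>S7; S8-0>S9; S8-1>S7; S9-0>S9; S9-1>S7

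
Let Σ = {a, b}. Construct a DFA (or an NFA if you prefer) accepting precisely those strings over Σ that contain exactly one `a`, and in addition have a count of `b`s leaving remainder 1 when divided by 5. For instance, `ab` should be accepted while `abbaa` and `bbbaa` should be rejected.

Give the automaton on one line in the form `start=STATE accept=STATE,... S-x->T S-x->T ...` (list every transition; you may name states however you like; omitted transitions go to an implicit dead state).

Handle the two conditions separately and then intersect. One (3 states) tracks the count of `a`s, saturating at 2; the other (5 states) tracks the count of `b`s modulo 5. Each combined state is a pair, one component from each; accept when both components accept. Equivalent product states are then merged.
An 11-state machine:
          a    b  
>  q0     q1   q2 
   q1     q3   q4 
   q2     q4   q5 
   q3     q3   q3 
 * q4     q3   q6 
   q5     q6   q7 
   q6     q3   q8 
   q7     q8   q9 
   q8     q3  q10 
   q9    q10   q0 
   q10    q3   q1 
(> = start, * = accepting)

start=q0 accept=q4 q0-a->q1 q0-b->q2 q1-a->q3 q1-b->q4 q2-a->q4 q2-b->q5 q3-a->q3 q3-b->q3 q4-a->q3 q4-b->q6 q5-a->q6 q5-b->q7 q6-a->q3 q6-b->q8 q7-a->q8 q7-b->q9 q8-a->q3 q8-b->q10 q9-a->q10 q9-b->q0 q10-a->q3 q10-b->q1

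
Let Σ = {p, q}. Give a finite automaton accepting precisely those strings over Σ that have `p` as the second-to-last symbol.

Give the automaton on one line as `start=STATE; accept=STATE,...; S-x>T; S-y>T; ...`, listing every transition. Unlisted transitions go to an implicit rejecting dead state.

Because acceptance depends on a position counted from the end, the machine has to buffer the most recent 2 symbols. Make each state the string of the last up-to-2 symbols read; on input `x` shift the window left and append `x`. Accept when the buffered window has length 2 and begins with `p`.
7 states suffice.
        p   q  
>  s0   s1  s2 
   s1   s3  s4 
   s2   s5  s6 
 * s3   s3  s4 
 * s4   s5  s6 
   s5   s3  s4 
   s6   s5  s6 
(> = start, * = accepting)

start=s0; accept=s3,s4; s0-p>s1; s0-q>s2; s1-p>s3; s1-q>s4; s2-p>s5; s2-q>s6; s3-p>s3; s3-q>s4; s4-p>s5; s4-q>s6; s5-p>s3; s5-q>s4; s6-p>s5; s6-q>s6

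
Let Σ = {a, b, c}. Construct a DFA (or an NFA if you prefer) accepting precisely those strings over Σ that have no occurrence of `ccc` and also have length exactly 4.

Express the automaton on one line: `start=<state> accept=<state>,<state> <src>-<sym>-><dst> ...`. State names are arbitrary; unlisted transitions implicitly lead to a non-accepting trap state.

Handle the two conditions separately and then intersect. One (4 states) tracks partial matches of the forbidden pattern `ccc`; the other (6 states) tracks the input length, saturating at 5. Each combined state is a pair, one component from each; accept when both components accept. Minimizing collapses redundant product states.
10 states suffice.
        a   b   c  
>  s0   s1  s1  s2 
   s1   s3  s3  s4 
   s2   s3  s3  s5 
   s3   s6  s6  s6 
   s4   s6  s6  s7 
   s5   s6  s6  s8 
   s6   s9  s9  s9 
   s7   s9  s9  s8 
   s8   s8  s8  s8 
 * s9   s8  s8  s8 
(> = start, * = accepting)

start=s0 accept=s9 s0-a->s1 s0-b->s1 s0-c->s2 s1-a->s3 s1-b->s3 s1-c->s4 s2-a->s3 s2-b->s3 s2-c->s5 s3-a->s6 s3-b->s6 s3-c->s6 s4-a->s6 s4-b->s6 s4-c->s7 s5-a->s6 s5-b->s6 s5-c->s8 s6-a->s9 s6-b->s9 s6-c->s9 s7-a->s9 s7-b->s9 s7-c->s8 s8-a->s8 s8-b->s8 s8-c->s8 s9-a->s8 s9-b->s8 s9-c->s8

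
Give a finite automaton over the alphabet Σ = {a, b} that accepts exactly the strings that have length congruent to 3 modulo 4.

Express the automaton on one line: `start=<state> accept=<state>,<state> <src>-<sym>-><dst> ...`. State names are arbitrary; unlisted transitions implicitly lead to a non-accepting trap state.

Count input length modulo 4: every symbol advances one step around the cycle q0 → q1 → q2 → q3 → q0. Accept at q3.
4 states suffice.
        a   b  
>  q0   q1  q1 
   q1   q2  q2 
   q2   q3  q3 
 * q3   q0  q0 
(> = start, * = accepting)

start=q0 accept=q3 q0-a->q1 q0-b->q1 q1-a->q2 q1-b->q2 q2-a->q3 q2-b->q3 q3-a->q0 q3-b->q0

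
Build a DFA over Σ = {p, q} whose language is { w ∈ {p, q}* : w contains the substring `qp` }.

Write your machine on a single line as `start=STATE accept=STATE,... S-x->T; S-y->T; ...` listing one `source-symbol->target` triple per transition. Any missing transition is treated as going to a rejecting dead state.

Track how much of `qp` has been matched so far: state s0 is no progress, s2 is the absorbing accept state reached once `qp` has occurred. Intermediate states record partial matches; on a mismatch, fall back to the longest reusable overlap.
With 3 states:
        p   q  
>  s0   s0  s1 
   s1   s2  s1 
 * s2   s2  s2 
(> = start, * = accepting)

start=s0; accept=s2; s0-p->s0; s0-q->s1; s1-p->s2; s1-q->s1; s2-p->s2; s2-q->s2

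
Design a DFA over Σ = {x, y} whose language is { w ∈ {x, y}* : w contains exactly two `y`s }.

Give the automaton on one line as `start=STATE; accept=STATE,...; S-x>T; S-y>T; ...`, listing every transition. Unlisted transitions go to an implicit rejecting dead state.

Only the number of `y`s matters, and only up to 3. Make a chain q0 → q1 → q2 → q3 advanced by each `y` (with q3 absorbing); every other symbol self-loops. The accepting set is {q2}.
4 states suffice.
        x   y  
>  q0   q0  q1 
   q1   q1  q2 
 * q2   q2  q3 
   q3   q3  q3 
(> = start, * = accepting)

start=q0; accept=q2; q0-x>q0; q0-y>q1; q1-x>q1; q1-y>q2; q2-x>q2; q2-y>q3; q3-x>q3; q3-y>q3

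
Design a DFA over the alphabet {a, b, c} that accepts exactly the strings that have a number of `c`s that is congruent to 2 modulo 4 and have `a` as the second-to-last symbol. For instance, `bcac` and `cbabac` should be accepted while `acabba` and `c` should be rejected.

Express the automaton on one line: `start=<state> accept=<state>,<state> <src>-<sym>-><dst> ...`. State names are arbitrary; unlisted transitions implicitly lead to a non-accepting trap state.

Run two small machines in parallel and take their product. One (4 states) tracks the count of `c`s modulo 4; the other (13 states) tracks the last 2 symbols read. Each combined state is a pair, one component from each; accept when both components accept. Equivalent product states are then merged.
8 states suffice.
        a   b   c  
>  S0   S0  S0  S1 
   S1   S2  S1  S3 
   S2   S2  S1  S4 
   S3   S5  S3  S6 
 * S4   S5  S3  S6 
   S5   S7  S4  S6 
   S6   S6  S6  S0 
 * S7   S7  S4  S6 
(> = start, * = accepting)

start=S0 accept=S4,S7 S0-a->S0 S0-b->S0 S0-c->S1 S1-a->S2 S1-b->S1 S1-c->S3 S2-a->S2 S2-b->S1 S2-c->S4 S3-a->S5 S3-b->S3 S3-c->S6 S4-a->S5 S4-b->S3 S4-c->S6 S5-a->S7 S5-b->S4 S5-c->S6 S6-a->S6 S6-b->S6 S6-c->S0 S7-a->S7 S7-b->S4 S7-c->S6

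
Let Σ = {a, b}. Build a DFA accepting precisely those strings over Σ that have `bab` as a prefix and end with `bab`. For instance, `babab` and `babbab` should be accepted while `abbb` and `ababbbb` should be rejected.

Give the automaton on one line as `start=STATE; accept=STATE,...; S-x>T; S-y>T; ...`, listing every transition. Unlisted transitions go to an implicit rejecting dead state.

start=q0; accept=q6; q0-a>q1; q0-b>q2; q1-a>q1; q1-b>q3; q2-a>q4; q2-b>q3; q3-a>q5; q3-b>q3; q4-a>q1; q4-b>q6; q5-a>q1; q5-b>q7; q6-a>q8; q6-b>q9; q7-a>q5; q7-b>q3; q8-a>q10; q8-b>q6; q9-a>q8; q9-b>q9; q10-a>q10; q10-b>q9

Run two small machines in parallel and take their product. The first has 5 states tracking whether the input so far still matches the prefix `bab`; the second has 4 states tracking how much of the suffix `bab` has currently been matched. A product state is a pair (one from each), accepting exactly when both do.
11 states suffice.
          a    b  
>  q0     q1   q2 
   q1     q1   q3 
   q2     q4   q3 
   q3     q5   q3 
   q4     q1   q6 
   q5     q1   q7 
 * q6     q8   q9 
   q7     q5   q3 
   q8    q10   q6 
   q9     q8   q9 
   q10   q10   q9 
(> = start, * = accepting)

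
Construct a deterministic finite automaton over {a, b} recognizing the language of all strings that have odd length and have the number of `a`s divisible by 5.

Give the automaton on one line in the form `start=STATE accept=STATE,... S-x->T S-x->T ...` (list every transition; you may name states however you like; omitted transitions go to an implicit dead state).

Run two small machines in parallel and take their product. The first has 2 states tracking the input length modulo 2; the second has 5 states tracking the count of `a`s modulo 5. A product state is a pair (one from each), accepting exactly when both do.
A 10-state machine:
        a   b  
>  q0   q1  q2 
   q1   q3  q4 
 * q2   q4  q0 
   q3   q5  q6 
   q4   q6  q1 
   q5   q7  q8 
   q6   q8  q3 
   q7   q2  q9 
   q8   q9  q5 
   q9   q0  q7 
(> = start, * = accepting)

start=q0 accept=q2 q0-a->q1 q0-b->q2 q1-a->q3 q1-b->q4 q2-a->q4 q2-b->q0 q3-a->q5 q3-b->q6 q4-a->q6 q4-b->q1 q5-a->q7 q5-b->q8 q6-a->q8 q6-b->q3 q7-a->q2 q7-b->q9 q8-a->q9 q8-b->q5 q9-a->q0 q9-b->q7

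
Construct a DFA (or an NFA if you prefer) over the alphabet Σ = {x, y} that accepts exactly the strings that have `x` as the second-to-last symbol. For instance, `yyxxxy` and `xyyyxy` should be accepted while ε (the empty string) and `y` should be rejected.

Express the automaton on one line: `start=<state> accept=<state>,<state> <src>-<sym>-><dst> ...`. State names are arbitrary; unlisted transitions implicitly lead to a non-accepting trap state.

A DFA must remember the last 2 symbols (since which symbol is second-to-last isn't known until the input ends). Use one state per possible window of the last ≤2 symbols; accept from those whose window starts with `x`.
With 7 states:
        x   y  
>  s0   s1  s2 
   s1   s3  s4 
   s2   s5  s6 
 * s3   s3  s4 
 * s4   s5  s6 
   s5   s3  s4 
   s6   s5  s6 
(> = start, * = accepting)

start=s0 accept=s3,s4 s0-x->s1 s0-y->s2 s1-x->s3 s1-y->s4 s2-x->s5 s2-y->s6 s3-x->s3 s3-y->s4 s4-x->s5 s4-y->s6 s5-x->s3 s5-y->s4 s6-x->s5 s6-y->s6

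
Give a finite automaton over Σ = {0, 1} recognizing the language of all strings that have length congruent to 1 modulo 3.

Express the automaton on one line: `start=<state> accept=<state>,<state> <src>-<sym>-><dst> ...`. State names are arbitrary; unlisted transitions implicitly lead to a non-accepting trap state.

start=S0 accept=S1 S0-0->S1 S0-1->S1 S1-0->S2 S1-1->S2 S2-0->S0 S2-1->S0

Count input length modulo 3: every symbol advances one step around the cycle S0 → S1 → S2 → S0. Accept at S1.
        0   1  
>  S0   S1  S1 
 * S1   S2  S2 
   S2   S0  S0 
(> = start, * = accepting)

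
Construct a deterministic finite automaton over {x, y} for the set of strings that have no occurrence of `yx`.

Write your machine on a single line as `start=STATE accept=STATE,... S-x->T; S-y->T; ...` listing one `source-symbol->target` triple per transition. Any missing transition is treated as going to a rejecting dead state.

start=q0; accept=q0,q1; q0-x->q0; q0-y->q1; q1-x->q2; q1-y->q1; q2-x->q2; q2-y->q2

This is the complement of 'contains `yx`'. Use the same substring-matching states — q0 through q2 holding how much of `yx` has just been matched — but flip the accepting set: everything except the trap q2 accepts.
A 3-state machine:
        x   y  
>* q0   q0  q1 
 * q1   q2  q1 
   q2   q2  q2 
(> = start, * = accepting)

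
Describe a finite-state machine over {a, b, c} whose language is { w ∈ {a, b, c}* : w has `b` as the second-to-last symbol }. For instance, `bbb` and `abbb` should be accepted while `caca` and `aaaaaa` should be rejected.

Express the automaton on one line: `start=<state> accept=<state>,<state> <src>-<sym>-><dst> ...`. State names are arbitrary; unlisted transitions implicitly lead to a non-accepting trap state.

Because acceptance depends on a position counted from the end, the machine has to buffer the most recent 2 symbols. Make each state the string of the last up-to-2 symbols read; on input `x` shift the window left and append `x`. Accept when the buffered window has length 2 and begins with `b`.
With 13 states:
          a    b    c  
>  q0     q1   q2   q3 
   q1     q4   q5   q6 
   q2     q7   q8   q9 
   q3    q10  q11  q12 
   q4     q4   q5   q6 
   q5     q7   q8   q9 
   q6    q10  q11  q12 
 * q7     q4   q5   q6 
 * q8     q7   q8   q9 
 * q9    q10  q11  q12 
   q10    q4   q5   q6 
   q11    q7   q8   q9 
   q12   q10  q11  q12 
(> = start, * = accepting)

start=q0 accept=q7,q8,q9 q0-a->q1 q0-b->q2 q0-c->q3 q1-a->q4 q1-b->q5 q1-c->q6 q2-a->q7 q2-b->q8 q2-c->q9 q3-a->q10 q3-b->q11 q3-c->q12 q4-a->q4 q4-b->q5 q4-c->q6 q5-a->q7 q5-b->q8 q5-c->q9 q6-a->q10 q6-b->q11 q6-c->q12 q7-a->q4 q7-b->q5 q7-c->q6 q8-a->q7 q8-b->q8 q8-c->q9 q9-a->q10 q9-b->q11 q9-c->q12 q10-a->q4 q10-b->q5 q10-c->q6 q11-a->q7 q11-b->q8 q11-c->q9 q12-a->q10 q12-b->q11 q12-c->q12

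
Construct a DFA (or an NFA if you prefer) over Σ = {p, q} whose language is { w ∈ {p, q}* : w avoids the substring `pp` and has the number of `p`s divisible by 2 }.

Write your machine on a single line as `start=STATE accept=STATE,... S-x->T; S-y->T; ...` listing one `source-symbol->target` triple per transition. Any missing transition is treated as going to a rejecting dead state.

Handle the two conditions separately and then intersect. The first has 3 states tracking partial matches of the forbidden pattern `pp`; the second has 2 states tracking the count of `p`s modulo 2. A product state is a pair (one from each), accepting exactly when both do. Equivalent product states are then merged.
       p  q 
>* A   B  A 
   B   C  D 
   C   C  C 
   D   E  D 
 * E   C  A 
(> = start, * = accepting)

start=A; accept=A,E; A-p->B; A-q->A; B-p->C; B-q->D; C-p->C; C-q->C; D-p->E; D-q->D; E-p->C; E-q->A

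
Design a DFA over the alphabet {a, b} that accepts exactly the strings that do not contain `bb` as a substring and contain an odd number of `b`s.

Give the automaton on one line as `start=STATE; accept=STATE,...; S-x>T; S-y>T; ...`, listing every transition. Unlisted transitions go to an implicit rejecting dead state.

Run two small machines in parallel and take their product. The first has 3 states tracking partial matches of the forbidden pattern `bb`; the second has 2 states tracking the count of `b`s modulo 2. A product state is a pair (one from each), accepting exactly when both do. Minimizing collapses redundant product states.
        a   b  
>  q0   q0  q1 
 * q1   q2  q3 
 * q2   q2  q4 
   q3   q3  q3 
   q4   q0  q3 
(> = start, * = accepting)

start=q0; accept=q1,q2; q0-a>q0; q0-b>q1; q1-a>q2; q1-b>q3; q2-a>q2; q2-b>q4; q3-a>q3; q3-b>q3; q4-a>q0; q4-b>q3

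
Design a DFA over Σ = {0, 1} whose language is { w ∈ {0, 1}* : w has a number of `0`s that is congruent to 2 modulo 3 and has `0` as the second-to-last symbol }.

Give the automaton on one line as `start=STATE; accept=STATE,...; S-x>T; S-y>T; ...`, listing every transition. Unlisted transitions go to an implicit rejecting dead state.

Run two small machines in parallel and take their product. One (3 states) tracks the count of `0`s modulo 3; the other (7 states) tracks the last 2 symbols read. Each combined state is a pair, one component from each; accept when both components accept. Minimizing collapses redundant product states.
7 states suffice.
        0   1  
>  q0   q1  q0 
   q1   q2  q3 
 * q2   q0  q4 
   q3   q5  q3 
 * q4   q0  q6 
   q5   q0  q4 
   q6   q0  q6 
(> = start, * = accepting)

start=q0; accept=q2,q4; q0-0>q1; q0-1>q0; q1-0>q2; q1-1>q3; q2-0>q0; q2-1>q4; q3-0>q5; q3-1>q3; q4-0>q0; q4-1>q6; q5-0>q0; q5-1>q4; q6-0>q0; q6-1>q6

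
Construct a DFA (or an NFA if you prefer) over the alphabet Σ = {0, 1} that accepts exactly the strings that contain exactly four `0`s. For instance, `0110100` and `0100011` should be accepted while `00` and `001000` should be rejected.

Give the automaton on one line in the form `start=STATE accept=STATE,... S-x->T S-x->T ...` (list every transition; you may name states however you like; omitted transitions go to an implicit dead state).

start=q0 accept=q4 q0-0->q1 q0-1->q0 q1-0->q2 q1-1->q1 q2-0->q3 q2-1->q2 q3-0->q4 q3-1->q3 q4-0->q5 q4-1->q4 q5-0->q5 q5-1->q5

Count `0`s, saturating at 5: states q0 through q4 mean 0 through 4 `0`s seen; q5 means more than 4. Each `0` increments (capped at q5); other symbols loop. Accept from {q4}.
6 states suffice.
        0   1  
>  q0   q1  q0 
   q1   q2  q1 
   q2   q3  q2 
   q3   q4  q3 
 * q4   q5  q4 
   q5   q5  q5 
(> = start, * = accepting)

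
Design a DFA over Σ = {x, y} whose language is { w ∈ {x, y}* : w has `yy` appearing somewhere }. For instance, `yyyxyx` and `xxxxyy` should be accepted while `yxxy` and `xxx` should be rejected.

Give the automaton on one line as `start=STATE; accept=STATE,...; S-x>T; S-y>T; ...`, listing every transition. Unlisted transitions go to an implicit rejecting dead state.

Track how much of `yy` has been matched so far: state A is no progress, C is the absorbing accept state reached once `yy` has occurred. Intermediate states record partial matches; on a mismatch, fall back to the longest reusable overlap.
A 3-state machine:
       x  y 
>  A   A  B 
   B   A  C 
 * C   C  C 
(> = start, * = accepting)

start=A; accept=C; A-x>A; A-y>B; B-x>A; B-y>C; C-x>C; C-y>C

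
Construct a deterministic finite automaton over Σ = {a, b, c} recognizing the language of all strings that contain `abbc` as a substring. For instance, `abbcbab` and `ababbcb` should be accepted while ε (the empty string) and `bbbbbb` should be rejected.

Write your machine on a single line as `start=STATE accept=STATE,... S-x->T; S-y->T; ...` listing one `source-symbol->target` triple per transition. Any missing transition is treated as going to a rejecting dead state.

States q0..q3 record the length of the longest prefix of `abbc` that matches the current input suffix. Reaching q4 means `abbc` has been seen, and we stay there forever. Accept from q4.
A 5-state machine:
        a   b   c  
>  q0   q1  q0  q0 
   q1   q1  q2  q0 
   q2   q1  q3  q0 
   q3   q1  q0  q4 
 * q4   q4  q4  q4 
(> = start, * = accepting)

start=q0; accept=q4; q0-a->q1; q0-b->q0; q0-c->q0; q1-a->q1; q1-b->q2; q1-c->q0; q2-a->q1; q2-b->q3; q2-c->q0; q3-a->q1; q3-b->q0; q3-c->q4; q4-a->q4; q4-b->q4; q4-c->q4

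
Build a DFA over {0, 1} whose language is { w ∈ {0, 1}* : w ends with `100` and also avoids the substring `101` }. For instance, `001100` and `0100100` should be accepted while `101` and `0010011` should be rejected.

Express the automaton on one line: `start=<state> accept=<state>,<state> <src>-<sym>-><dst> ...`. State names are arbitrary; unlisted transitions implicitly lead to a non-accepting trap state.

start=S0 accept=S3 S0-0->S0 S0-1->S1 S1-0->S2 S1-1->S1 S2-0->S3 S2-1->S4 S3-0->S0 S3-1->S1 S4-0->S4 S4-1->S4

Handle the two conditions separately and then intersect. The first has 4 states tracking how much of the suffix `100` has currently been matched; the second has 4 states tracking partial matches of the forbidden pattern `101`. A product state is a pair (one from each), accepting exactly when both do. Minimizing collapses redundant product states.
5 states suffice.
        0   1  
>  S0   S0  S1 
   S1   S2  S1 
   S2   S3  S4 
 * S3   S0  S1 
   S4   S4  S4 
(> = start, * = accepting)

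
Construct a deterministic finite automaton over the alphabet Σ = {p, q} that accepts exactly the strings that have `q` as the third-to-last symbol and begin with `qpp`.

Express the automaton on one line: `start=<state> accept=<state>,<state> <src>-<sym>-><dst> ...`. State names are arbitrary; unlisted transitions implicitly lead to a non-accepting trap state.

Handle the two conditions separately and then intersect. One (15 states) tracks the last 3 symbols read; the other (5 states) tracks whether the input so far still matches the prefix `qpp`. Each combined state is a pair, one component from each; accept when both components accept. Equivalent product states are then merged.
          p    q  
>  S0     S1   S2 
   S1     S1   S1 
   S2     S3   S1 
   S3     S4   S1 
 * S4     S5   S6 
   S5     S5   S6 
   S6     S7   S8 
   S7     S4   S9 
   S8    S10  S11 
 * S9     S7   S8 
 * S10    S4   S9 
 * S11   S10  S11 
(> = start, * = accepting)

start=S0 accept=S4,S9,S10,S11 S0-p->S1 S0-q->S2 S1-p->S1 S1-q->S1 S2-p->S3 S2-q->S1 S3-p->S4 S3-q->S1 S4-p->S5 S4-q->S6 S5-p->S5 S5-q->S6 S6-p->S7 S6-q->S8 S7-p->S4 S7-q->S9 S8-p->S10 S8-q->S11 S9-p->S7 S9-q->S8 S10-p->S4 S10-q->S9 S11-p->S10 S11-q->S11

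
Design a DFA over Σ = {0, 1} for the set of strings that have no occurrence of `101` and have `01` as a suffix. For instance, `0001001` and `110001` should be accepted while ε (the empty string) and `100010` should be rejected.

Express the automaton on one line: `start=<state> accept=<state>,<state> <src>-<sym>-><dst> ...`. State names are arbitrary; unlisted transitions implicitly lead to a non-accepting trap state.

start=A accept=D A-0->B A-1->C B-0->B B-1->D C-0->E C-1->C D-0->E D-1->C E-0->B E-1->F F-0->F F-1->F

Build one automaton per condition and run them in lockstep. The first has 4 states tracking partial matches of the forbidden pattern `101`; the second has 3 states tracking how much of the suffix `01` has currently been matched. A product state is a pair (one from each), accepting exactly when both do. Equivalent product states are then merged.
With 6 states:
       0  1 
>  A   B  C 
   B   B  D 
   C   E  C 
 * D   E  C 
   E   B  F 
   F   F  F 
(> = start, * = accepting)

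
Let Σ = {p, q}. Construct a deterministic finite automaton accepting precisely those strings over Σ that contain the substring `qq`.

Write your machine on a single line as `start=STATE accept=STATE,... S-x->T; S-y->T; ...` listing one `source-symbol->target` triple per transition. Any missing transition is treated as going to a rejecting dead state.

start=s0; accept=s2; s0-p->s0; s0-q->s1; s1-p->s0; s1-q->s2; s2-p->s2; s2-q->s2

States s0..s1 record the length of the longest prefix of `qq` that matches the current input suffix. Reaching s2 means `qq` has been seen, and we stay there forever. Accept from s2.
3 states suffice.
        p   q  
>  s0   s0  s1 
   s1   s0  s2 
 * s2   s2  s2 
(> = start, * = accepting)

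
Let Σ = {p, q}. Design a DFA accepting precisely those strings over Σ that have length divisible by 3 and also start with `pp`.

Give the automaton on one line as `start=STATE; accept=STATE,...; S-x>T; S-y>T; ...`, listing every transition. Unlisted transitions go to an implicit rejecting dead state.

start=A; accept=F; A-p>B; A-q>C; B-p>D; B-q>E; C-p>E; C-q>E; D-p>F; D-q>F; E-p>G; E-q>G; F-p>H; F-q>H; G-p>C; G-q>C; H-p>D; H-q>D

Build one automaton per condition and run them in lockstep. One (3 states) tracks the input length modulo 3; the other (4 states) tracks whether the input so far still matches the prefix `pp`. Each combined state is a pair, one component from each; accept when both components accept.
An 8-state machine:
       p  q 
>  A   B  C 
   B   D  E 
   C   E  E 
   D   F  F 
   E   G  G 
 * F   H  H 
   G   C  C 
   H   D  D 
(> = start, * = accepting)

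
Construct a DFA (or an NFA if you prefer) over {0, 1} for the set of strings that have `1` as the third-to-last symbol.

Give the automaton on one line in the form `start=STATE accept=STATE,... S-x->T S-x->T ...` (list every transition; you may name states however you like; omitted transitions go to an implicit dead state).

start=S0 accept=S11,S12,S13,S14 S0-0->S1 S0-1->S2 S1-0->S3 S1-1->S4 S2-0->S5 S2-1->S6 S3-0->S7 S3-1->S8 S4-0->S9 S4-1->S10 S5-0->S11 S5-1->S12 S6-0->S13 S6-1->S14 S7-0->S7 S7-1->S8 S8-0->S9 S8-1->S10 S9-0->S11 S9-1->S12 S10-0->S13 S10-1->S14 S11-0->S7 S11-1->S8 S12-0->S9 S12-1->S10 S13-0->S11 S13-1->S12 S14-0->S13 S14-1->S14

Because acceptance depends on a position counted from the end, the machine has to buffer the most recent 3 symbols. Make each state the string of the last up-to-3 symbols read; on input `x` shift the window left and append `x`. Accept when the buffered window has length 3 and begins with `1`.
          0    1  
>  S0     S1   S2 
   S1     S3   S4 
   S2     S5   S6 
   S3     S7   S8 
   S4     S9  S10 
   S5    S11  S12 
   S6    S13  S14 
   S7     S7   S8 
   S8     S9  S10 
   S9    S11  S12 
   S10   S13  S14 
 * S11    S7   S8 
 * S12    S9  S10 
 * S13   S11  S12 
 * S14   S13  S14 
(> = start, * = accepting)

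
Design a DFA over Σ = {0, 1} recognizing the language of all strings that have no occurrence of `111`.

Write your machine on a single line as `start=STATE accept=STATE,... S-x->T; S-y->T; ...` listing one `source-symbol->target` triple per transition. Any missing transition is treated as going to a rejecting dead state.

start=q0; accept=q0,q1,q2; q0-0->q0; q0-1->q1; q1-0->q0; q1-1->q2; q2-0->q0; q2-1->q3; q3-0->q3; q3-1->q3

This is the complement of 'contains `111`'. Use the same substring-matching states — q0 through q3 holding how much of `111` has just been matched — but flip the accepting set: everything except the trap q3 accepts.
With 4 states:
        0   1  
>* q0   q0  q1 
 * q1   q0  q2 
 * q2   q0  q3 
   q3   q3  q3 
(> = start, * = accepting)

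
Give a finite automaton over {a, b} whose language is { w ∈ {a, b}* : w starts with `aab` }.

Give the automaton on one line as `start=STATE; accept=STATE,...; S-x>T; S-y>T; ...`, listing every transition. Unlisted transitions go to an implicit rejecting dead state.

Walk along `aab` while the input agrees: from q0 take `a` to q1, and so on. Any deviation drops to the rejecting sink q4. Once q3 is reached the prefix is confirmed and every continuation is accepted.
5 states suffice.
        a   b  
>  q0   q1  q4 
   q1   q2  q4 
   q2   q4  q3 
 * q3   q3  q3 
   q4   q4  q4 
(> = start, * = accepting)

start=q0; accept=q3; q0-a>q1; q0-b>q4; q1-a>q2; q1-b>q4; q2-a>q4; q2-b>q3; q3-a>q3; q3-b>q3; q4-a>q4; q4-b>q4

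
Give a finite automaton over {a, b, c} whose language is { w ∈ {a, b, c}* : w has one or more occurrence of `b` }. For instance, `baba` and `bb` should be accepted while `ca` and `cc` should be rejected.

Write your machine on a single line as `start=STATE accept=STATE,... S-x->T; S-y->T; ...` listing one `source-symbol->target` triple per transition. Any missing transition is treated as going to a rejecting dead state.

Count `b`s, saturating at 2: state q0 means no `b` yet, q1 means one `b` seen, q2 means more than one. Each `b` increments (capped at q2); other symbols loop. Accept from {q1, q2}.
With 3 states:
        a   b   c  
>  q0   q0  q1  q0 
 * q1   q1  q2  q1 
 * q2   q2  q2  q2 
(> = start, * = accepting)

start=q0; accept=q1,q2; q0-a->q0; q0-b->q1; q0-c->q0; q1-a->q1; q1-b->q2; q1-c->q1; q2-a->q2; q2-b->q2; q2-c->q2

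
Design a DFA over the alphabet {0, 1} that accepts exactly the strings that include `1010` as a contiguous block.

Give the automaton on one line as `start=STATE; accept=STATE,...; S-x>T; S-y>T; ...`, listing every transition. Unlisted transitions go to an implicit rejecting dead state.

start=s0; accept=s4; s0-0>s0; s0-1>s1; s1-0>s2; s1-1>s1; s2-0>s0; s2-1>s3; s3-0>s4; s3-1>s1; s4-0>s4; s4-1>s4

Track how much of `1010` has been matched so far: state s0 is no progress, s4 is the absorbing accept state reached once `1010` has occurred. Intermediate states record partial matches; on a mismatch, fall back to the longest reusable overlap.
A 5-state machine:
        0   1  
>  s0   s0  s1 
   s1   s2  s1 
   s2   s0  s3 
   s3   s4  s1 
 * s4   s4  s4 
(> = start, * = accepting)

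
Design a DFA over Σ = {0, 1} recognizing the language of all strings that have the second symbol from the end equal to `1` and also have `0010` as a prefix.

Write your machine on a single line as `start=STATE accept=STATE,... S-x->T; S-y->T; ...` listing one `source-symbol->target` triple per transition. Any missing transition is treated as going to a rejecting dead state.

Build one automaton per condition and run them in lockstep. One (7 states) tracks the last 2 symbols read; the other (6 states) tracks whether the input so far still matches the prefix `0010`. Each combined state is a pair, one component from each; accept when both components accept.
A 13-state machine:
          0    1  
>  q0     q1   q2 
   q1     q3   q4 
   q2     q5   q6 
   q3     q7   q8 
   q4     q5   q6 
   q5     q7   q4 
   q6     q5   q6 
   q7     q7   q4 
   q8     q9   q6 
 * q9    q10  q11 
   q10   q10  q11 
   q11    q9  q12 
 * q12    q9  q12 
(> = start, * = accepting)

start=q0; accept=q9,q12; q0-0->q1; q0-1->q2; q1-0->q3; q1-1->q4; q2-0->q5; q2-1->q6; q3-0->q7; q3-1->q8; q4-0->q5; q4-1->q6; q5-0->q7; q5-1->q4; q6-0->q5; q6-1->q6; q7-0->q7; q7-1->q4; q8-0->q9; q8-1->q6; q9-0->q10; q9-1->q11; q10-0->q10; q10-1->q11; q11-0->q9; q11-1->q12; q12-0->q9; q12-1->q12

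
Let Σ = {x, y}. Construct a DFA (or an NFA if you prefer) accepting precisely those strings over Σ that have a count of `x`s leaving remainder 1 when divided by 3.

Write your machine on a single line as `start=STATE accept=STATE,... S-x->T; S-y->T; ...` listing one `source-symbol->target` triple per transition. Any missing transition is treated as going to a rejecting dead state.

start=A; accept=B; A-x->B; A-y->A; B-x->C; B-y->B; C-x->A; C-y->C

The only thing that matters is how many `x`s have appeared, reduced mod 3. Use one state per residue: A for 0, …, C for 2. Reading `x` moves to the next residue; anything else stays put. B is accepting.
With 3 states:
       x  y 
>  A   B  A 
 * B   C  B 
   C   A  C 
(> = start, * = accepting)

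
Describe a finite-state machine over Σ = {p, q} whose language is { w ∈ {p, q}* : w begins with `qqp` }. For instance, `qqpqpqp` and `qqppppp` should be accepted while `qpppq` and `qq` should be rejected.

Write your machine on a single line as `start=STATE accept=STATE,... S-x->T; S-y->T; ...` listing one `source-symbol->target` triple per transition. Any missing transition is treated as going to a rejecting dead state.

Check the first 3 symbols one by one: S0 through S2 record how many have matched `qqp` so far; any wrong symbol goes to the dead state S4. After all 3 match we enter the accepting sink S3.
A 5-state machine:
        p   q  
>  S0   S4  S1 
   S1   S4  S2 
   S2   S3  S4 
 * S3   S3  S3 
   S4   S4  S4 
(> = start, * = accepting)

start=S0; accept=S3; S0-p->S4; S0-q->S1; S1-p->S4; S1-q->S2; S2-p->S3; S2-q->S4; S3-p->S3; S3-q->S3; S4-p->S4; S4-q->S4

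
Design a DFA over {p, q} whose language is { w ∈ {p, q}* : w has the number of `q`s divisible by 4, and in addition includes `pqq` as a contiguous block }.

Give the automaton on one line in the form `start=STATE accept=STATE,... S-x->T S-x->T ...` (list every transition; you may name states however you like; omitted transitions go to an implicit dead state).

Build one automaton per condition and run them in lockstep. One (4 states) tracks the count of `q`s modulo 4; the other (4 states) tracks whether and how much of `pqq` has been seen. Each combined state is a pair, one component from each; accept when both components accept.
          p    q  
>  s0     s1   s2 
   s1     s1   s3 
   s2     s4   s5 
   s3     s4   s6 
   s4     s4   s7 
   s5     s8   s9 
   s6     s6  s10 
   s7     s8  s10 
   s8     s8  s11 
   s9    s12   s0 
   s10   s10  s13 
   s11   s12  s13 
   s12   s12  s14 
 * s13   s13  s15 
   s14    s1  s15 
   s15   s15   s6 
(> = start, * = accepting)

start=s0 accept=s13 s0-p->s1 s0-q->s2 s1-p->s1 s1-q->s3 s2-p->s4 s2-q->s5 s3-p->s4 s3-q->s6 s4-p->s4 s4-q->s7 s5-p->s8 s5-q->s9 s6-p->s6 s6-q->s10 s7-p->s8 s7-q->s10 s8-p->s8 s8-q->s11 s9-p->s12 s9-q->s0 s10-p->s10 s10-q->s13 s11-p->s12 s11-q->s13 s12-p->s12 s12-q->s14 s13-p->s13 s13-q->s15 s14-p->s1 s14-q->s15 s15-p->s15 s15-q->s6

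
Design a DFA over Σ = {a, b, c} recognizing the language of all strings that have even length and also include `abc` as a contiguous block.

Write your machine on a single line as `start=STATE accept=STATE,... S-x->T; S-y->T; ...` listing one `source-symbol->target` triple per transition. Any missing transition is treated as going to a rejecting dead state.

Handle the two conditions separately and then intersect. One (2 states) tracks the input length modulo 2; the other (4 states) tracks whether and how much of `abc` has been seen. Each combined state is a pair, one component from each; accept when both components accept.
8 states suffice.
        a   b   c  
>  q0   q1  q2  q2 
   q1   q3  q4  q0 
   q2   q3  q0  q0 
   q3   q1  q5  q2 
   q4   q1  q2  q6 
   q5   q3  q0  q7 
   q6   q7  q7  q7 
 * q7   q6  q6  q6 
(> = start, * = accepting)

start=q0; accept=q7; q0-a->q1; q0-b->q2; q0-c->q2; q1-a->q3; q1-b->q4; q1-c->q0; q2-a->q3; q2-b->q0; q2-c->q0; q3-a->q1; q3-b->q5; q3-c->q2; q4-a->q1; q4-b->q2; q4-c->q6; q5-a->q3; q5-b->q0; q5-c->q7; q6-a->q7; q6-b->q7; q6-c->q7; q7-a->q6; q7-b->q6; q7-c->q6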